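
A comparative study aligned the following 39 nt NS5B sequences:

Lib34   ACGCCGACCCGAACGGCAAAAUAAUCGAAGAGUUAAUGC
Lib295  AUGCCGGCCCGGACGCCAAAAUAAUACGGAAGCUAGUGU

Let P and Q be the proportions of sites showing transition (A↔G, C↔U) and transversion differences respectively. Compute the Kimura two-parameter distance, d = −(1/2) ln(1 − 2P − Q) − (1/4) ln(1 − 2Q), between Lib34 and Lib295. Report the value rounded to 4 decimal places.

Mismatches occur at site 2 (C→U, transition), site 7 (A→G, transition), site 12 (A→G, transition), site 16 (G→C, transversion), site 26 (C→A, transversion), site 27 (G→C, transversion), site 28 (A→G, transition), site 29 (A→G, transition), site 30 (G→A, transition), site 33 (U→C, transition), site 36 (A→G, transition), site 39 (C→U, transition).
Of the 12 differences, 9 transitions and 3 transversions over 39 sites: P = 9/39 = 0.230769, Q = 3/39 = 0.076923.
d = −0.5·ln(0.461539) − 0.25·ln(0.846154) = −0.5·(-0.773189) − 0.25·(-0.167054) = 0.4284.

0.4284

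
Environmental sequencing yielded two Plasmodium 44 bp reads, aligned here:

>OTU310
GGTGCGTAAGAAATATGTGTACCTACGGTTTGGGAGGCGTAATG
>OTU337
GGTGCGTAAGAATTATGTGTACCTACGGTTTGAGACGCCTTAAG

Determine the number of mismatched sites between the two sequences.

6

Differing sites — 13:A/T; 33:G/A; 36:G/C; 39:G/C; 41:A/T; 43:T/A.
That gives 6 mismatches out of 44 aligned sites, so the Hamming distance is 6.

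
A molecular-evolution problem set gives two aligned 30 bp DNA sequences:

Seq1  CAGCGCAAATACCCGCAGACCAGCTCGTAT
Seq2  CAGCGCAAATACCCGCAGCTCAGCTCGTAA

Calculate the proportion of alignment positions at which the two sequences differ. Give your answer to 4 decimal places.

The sequences differ at positions 19 (A/C), 20 (C/T), 30 (T/A).
There are 3 differences over 30 sites, so p = 3/30 = 0.1000.

0.1000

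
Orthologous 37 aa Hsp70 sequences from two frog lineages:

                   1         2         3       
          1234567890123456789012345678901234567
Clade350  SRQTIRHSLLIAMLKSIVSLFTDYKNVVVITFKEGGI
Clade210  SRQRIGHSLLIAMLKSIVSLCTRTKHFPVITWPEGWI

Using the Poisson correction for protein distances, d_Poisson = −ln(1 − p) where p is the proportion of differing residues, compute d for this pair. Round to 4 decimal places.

Differing sites — 4:T/R; 6:R/G; 21:F/C; 23:D/R; 24:Y/T; 26:N/H; 27:V/F; 28:V/P; 32:F/W; 33:K/P; 36:G/W.
p = 11/37 = 0.297297.
d = −ln(1 − 0.297297) = −ln(0.702703) = 0.3528.

0.3528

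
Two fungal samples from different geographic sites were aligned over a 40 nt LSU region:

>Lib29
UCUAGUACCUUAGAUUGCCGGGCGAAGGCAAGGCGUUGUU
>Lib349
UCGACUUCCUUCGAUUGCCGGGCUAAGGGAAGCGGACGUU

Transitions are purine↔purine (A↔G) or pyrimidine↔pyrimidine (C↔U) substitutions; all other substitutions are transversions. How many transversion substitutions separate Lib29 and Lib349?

Mismatches occur at site 3 (U→G, transversion), site 5 (G→C, transversion), site 7 (A→U, transversion), site 12 (A→C, transversion), site 24 (G→U, transversion), site 29 (C→G, transversion), site 33 (G→C, transversion), site 34 (C→G, transversion), site 36 (U→A, transversion), site 37 (U→C, transition).
Of the 10 differences, 1 transition and 9 transversions, so the answer is 9.

9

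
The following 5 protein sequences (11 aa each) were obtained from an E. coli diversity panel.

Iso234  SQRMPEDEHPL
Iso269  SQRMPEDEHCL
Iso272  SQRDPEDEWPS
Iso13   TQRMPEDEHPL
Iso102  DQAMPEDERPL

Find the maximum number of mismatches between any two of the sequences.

5

Pairwise Hamming distances:
  Iso234 vs Iso269: 1
  Iso234 vs Iso272: 3
  Iso234 vs Iso13: 1
  Iso234 vs Iso102: 3
  Iso269 vs Iso272: 4
  Iso269 vs Iso13: 2
  Iso269 vs Iso102: 4
  Iso272 vs Iso13: 4
  Iso272 vs Iso102: 5
  Iso13 vs Iso102: 3
The largest is 5, between Iso272 and Iso102.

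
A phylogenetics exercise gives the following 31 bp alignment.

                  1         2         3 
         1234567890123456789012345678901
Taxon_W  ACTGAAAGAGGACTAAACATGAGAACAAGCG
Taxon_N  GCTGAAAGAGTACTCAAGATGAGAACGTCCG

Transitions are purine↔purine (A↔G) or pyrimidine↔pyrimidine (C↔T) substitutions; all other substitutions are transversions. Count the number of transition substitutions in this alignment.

2

The sequences differ at positions 1 (A/G, transition), 11 (G/T, transversion), 15 (A/C, transversion), 18 (C/G, transversion), 27 (A/G, transition), 28 (A/T, transversion), 29 (G/C, transversion).
Of the 7 differences, 2 transitions and 5 transversions, so the answer is 2.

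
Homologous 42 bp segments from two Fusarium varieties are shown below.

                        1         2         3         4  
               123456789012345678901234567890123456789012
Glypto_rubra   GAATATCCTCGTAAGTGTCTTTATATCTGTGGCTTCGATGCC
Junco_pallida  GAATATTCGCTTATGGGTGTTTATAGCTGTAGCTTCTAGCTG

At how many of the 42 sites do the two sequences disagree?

Mismatches occur at site 7 (C↔T), site 9 (T↔G), site 11 (G↔T), site 14 (A↔T), site 16 (T↔G), site 19 (C↔G), site 26 (T↔G), site 31 (G↔A), site 37 (G↔T), site 39 (T↔G), site 40 (G↔C), site 41 (C↔T), site 42 (C↔G).
That gives 13 mismatches out of 42 aligned sites, so the Hamming distance is 13.

13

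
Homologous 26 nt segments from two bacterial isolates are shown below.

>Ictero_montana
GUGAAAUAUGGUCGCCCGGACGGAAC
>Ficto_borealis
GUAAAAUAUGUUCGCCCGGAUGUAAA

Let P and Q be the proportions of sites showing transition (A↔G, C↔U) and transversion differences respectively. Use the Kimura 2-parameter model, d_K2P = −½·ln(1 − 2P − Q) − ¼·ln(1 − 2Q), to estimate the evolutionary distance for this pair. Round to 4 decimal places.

0.2224

The sequences differ at positions 3 (G/A, transition), 11 (G/U, transversion), 21 (C/U, transition), 23 (G/U, transversion), 26 (C/A, transversion).
Of the 5 differences, 2 transitions and 3 transversions over 26 sites: P = 2/26 = 0.076923, Q = 3/26 = 0.115385.
d = −0.5·ln(0.730769) − 0.25·ln(0.769230) = −0.5·(-0.313658) − 0.25·(-0.262365) = 0.2224.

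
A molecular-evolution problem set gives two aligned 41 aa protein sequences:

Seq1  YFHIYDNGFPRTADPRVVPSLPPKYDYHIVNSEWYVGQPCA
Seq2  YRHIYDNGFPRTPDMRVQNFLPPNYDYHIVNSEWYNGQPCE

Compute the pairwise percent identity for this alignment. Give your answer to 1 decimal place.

78.0%

Differing sites — 2:F/R; 13:A/P; 15:P/M; 18:V/Q; 19:P/N; 20:S/F; 24:K/N; 36:V/N; 41:A/E.
32 of the 41 sites match, so the percent identity is 32/41 × 100 = 78.0%.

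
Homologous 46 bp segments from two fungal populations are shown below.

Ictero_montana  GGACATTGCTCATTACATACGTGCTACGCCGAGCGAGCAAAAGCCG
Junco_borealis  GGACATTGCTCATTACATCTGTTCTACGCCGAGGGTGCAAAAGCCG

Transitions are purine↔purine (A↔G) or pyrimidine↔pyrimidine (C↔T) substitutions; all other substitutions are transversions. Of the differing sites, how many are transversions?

4

Mismatches occur at site 19 (A↔C, transversion), site 20 (C↔T, transition), site 23 (G↔T, transversion), site 34 (C↔G, transversion), site 36 (A↔T, transversion).
Of the 5 differences, 1 transition and 4 transversions, so the answer is 4.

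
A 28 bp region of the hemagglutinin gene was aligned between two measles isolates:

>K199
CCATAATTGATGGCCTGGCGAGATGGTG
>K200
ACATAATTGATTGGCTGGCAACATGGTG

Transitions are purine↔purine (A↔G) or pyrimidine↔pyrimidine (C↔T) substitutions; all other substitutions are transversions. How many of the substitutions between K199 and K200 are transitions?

1

Mismatches occur at site 1 (C/A, transversion), site 12 (G/T, transversion), site 14 (C/G, transversion), site 20 (G/A, transition), site 22 (G/C, transversion).
Of the 5 differences, 1 transition and 4 transversions, so the answer is 1.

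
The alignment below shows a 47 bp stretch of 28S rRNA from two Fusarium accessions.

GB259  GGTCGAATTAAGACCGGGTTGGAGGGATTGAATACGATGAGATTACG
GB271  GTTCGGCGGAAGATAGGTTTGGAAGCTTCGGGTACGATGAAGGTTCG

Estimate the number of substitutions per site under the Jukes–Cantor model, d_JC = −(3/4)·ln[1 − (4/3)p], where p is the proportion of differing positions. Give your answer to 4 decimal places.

Differing sites — 2:G/T; 6:A/G; 7:A/C; 8:T/G; 9:T/G; 14:C/T; 15:C/A; 18:G/T; 24:G/A; 26:G/C; 27:A/T; 29:T/C; 31:A/G; 32:A/G; 41:G/A; 42:A/G; 43:T/G; 45:A/T.
p = 18/47 = 0.382979.
d = −0.75 · ln(1 − (4/3)·0.382979) = −0.75 · ln(0.489361) = −0.75 · (-0.714655) = 0.5360.

0.5360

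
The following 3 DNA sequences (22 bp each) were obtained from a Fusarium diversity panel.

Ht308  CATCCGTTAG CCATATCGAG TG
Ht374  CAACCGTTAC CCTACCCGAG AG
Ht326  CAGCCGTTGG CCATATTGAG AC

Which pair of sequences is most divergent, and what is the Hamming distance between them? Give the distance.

Pairwise Hamming distances:
  Ht308 vs Ht374: 7
  Ht308 vs Ht326: 5
  Ht374 vs Ht326: 9
The largest is 9, between Ht374 and Ht326.

9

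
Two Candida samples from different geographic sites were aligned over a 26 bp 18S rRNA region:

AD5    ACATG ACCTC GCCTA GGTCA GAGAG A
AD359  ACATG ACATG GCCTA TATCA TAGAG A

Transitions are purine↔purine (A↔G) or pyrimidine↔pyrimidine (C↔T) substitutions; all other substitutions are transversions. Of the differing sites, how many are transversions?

4

Mismatches occur at site 8 (C→A, transversion), site 10 (C→G, transversion), site 16 (G→T, transversion), site 17 (G→A, transition), site 21 (G→T, transversion).
Of the 5 differences, 1 transition and 4 transversions, so the answer is 4.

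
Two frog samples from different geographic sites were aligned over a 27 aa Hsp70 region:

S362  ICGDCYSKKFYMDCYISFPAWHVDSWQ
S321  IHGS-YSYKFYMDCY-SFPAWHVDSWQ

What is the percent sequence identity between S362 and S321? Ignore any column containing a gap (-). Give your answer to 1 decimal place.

88.0%

Excluding the 2 gap columns leaves 25 comparable sites.
Mismatches occur at site 2 (C/H), site 4 (D/S), site 8 (K/Y).
22 of the 25 comparable sites match, so the percent identity is 22/25 × 100 = 88.0%.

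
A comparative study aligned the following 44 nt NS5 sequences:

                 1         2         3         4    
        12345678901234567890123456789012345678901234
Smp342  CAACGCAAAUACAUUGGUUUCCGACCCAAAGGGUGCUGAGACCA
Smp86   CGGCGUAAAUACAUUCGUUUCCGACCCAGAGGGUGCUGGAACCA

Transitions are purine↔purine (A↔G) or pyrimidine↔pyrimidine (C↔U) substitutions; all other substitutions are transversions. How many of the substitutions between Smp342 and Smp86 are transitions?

The sequences differ at positions 2 (A/G, transition), 3 (A/G, transition), 6 (C/U, transition), 16 (G/C, transversion), 29 (A/G, transition), 39 (A/G, transition), 40 (G/A, transition).
Of the 7 differences, 6 transitions and 1 transversion, so the answer is 6.

6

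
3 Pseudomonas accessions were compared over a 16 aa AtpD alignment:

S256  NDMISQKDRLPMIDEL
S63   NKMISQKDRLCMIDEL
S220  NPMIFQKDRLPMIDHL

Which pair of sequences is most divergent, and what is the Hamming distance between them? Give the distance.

4

Pairwise Hamming distances:
  S256 vs S63: 2
  S256 vs S220: 3
  S63 vs S220: 4
The largest is 4, between S63 and S220.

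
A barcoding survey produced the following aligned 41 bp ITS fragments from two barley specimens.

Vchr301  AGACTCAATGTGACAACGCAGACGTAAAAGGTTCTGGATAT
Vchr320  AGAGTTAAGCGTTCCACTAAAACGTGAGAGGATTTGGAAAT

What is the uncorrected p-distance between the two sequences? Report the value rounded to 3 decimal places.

0.390

Differing sites — 4:C/G; 6:C/T; 9:T/G; 10:G/C; 11:T/G; 12:G/T; 13:A/T; 15:A/C; 18:G/T; 19:C/A; 21:G/A; 26:A/G; 28:A/G; 32:T/A; 34:C/T; 39:T/A.
There are 16 differences over 41 sites, so p = 16/41 = 0.390.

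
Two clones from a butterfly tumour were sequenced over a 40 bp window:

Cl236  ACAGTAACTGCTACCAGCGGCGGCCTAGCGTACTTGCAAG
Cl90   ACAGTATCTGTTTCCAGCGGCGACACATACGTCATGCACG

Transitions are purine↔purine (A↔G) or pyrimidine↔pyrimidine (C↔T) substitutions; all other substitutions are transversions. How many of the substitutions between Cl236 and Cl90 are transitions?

3

Differing sites — 7:A/T (Tv); 11:C/T (Ti); 13:A/T (Tv); 23:G/A (Ti); 25:C/A (Tv); 26:T/C (Ti); 28:G/T (Tv); 29:C/A (Tv); 30:G/C (Tv); 31:T/G (Tv); 32:A/T (Tv); 34:T/A (Tv); 39:A/C (Tv).
Of the 13 differences, 3 transitions and 10 transversions, so the answer is 3.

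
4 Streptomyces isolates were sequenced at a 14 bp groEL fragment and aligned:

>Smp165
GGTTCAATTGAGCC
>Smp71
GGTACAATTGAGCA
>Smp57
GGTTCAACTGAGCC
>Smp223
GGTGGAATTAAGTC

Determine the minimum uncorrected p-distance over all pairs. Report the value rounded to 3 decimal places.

0.071

Pairwise Hamming distances:
  Smp165 vs Smp71: 2
  Smp165 vs Smp57: 1
  Smp165 vs Smp223: 4
  Smp71 vs Smp57: 3
  Smp71 vs Smp223: 5
  Smp57 vs Smp223: 5
The smallest is 1 mismatch, between Smp165 and Smp57; p = 1/14 = 0.071.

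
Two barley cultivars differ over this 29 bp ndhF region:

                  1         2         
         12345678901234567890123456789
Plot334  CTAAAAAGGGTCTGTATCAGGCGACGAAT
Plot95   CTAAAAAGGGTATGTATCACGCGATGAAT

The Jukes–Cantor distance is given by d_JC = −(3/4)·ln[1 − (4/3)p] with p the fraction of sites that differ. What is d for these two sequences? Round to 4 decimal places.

Differing sites — 12:C/A; 20:G/C; 25:C/T.
p = 3/29 = 0.103448.
d = −0.75 · ln(1 − (4/3)·0.103448) = −0.75 · ln(0.862069) = −0.75 · (-0.148420) = 0.1113.

0.1113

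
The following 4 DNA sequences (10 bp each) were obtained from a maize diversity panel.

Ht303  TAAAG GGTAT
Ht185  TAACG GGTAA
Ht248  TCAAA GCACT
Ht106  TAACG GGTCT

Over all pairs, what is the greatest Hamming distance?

7

Pairwise Hamming distances:
  Ht303 vs Ht185: 2
  Ht303 vs Ht248: 5
  Ht303 vs Ht106: 2
  Ht185 vs Ht248: 7
  Ht185 vs Ht106: 2
  Ht248 vs Ht106: 5
The largest is 7, between Ht185 and Ht248.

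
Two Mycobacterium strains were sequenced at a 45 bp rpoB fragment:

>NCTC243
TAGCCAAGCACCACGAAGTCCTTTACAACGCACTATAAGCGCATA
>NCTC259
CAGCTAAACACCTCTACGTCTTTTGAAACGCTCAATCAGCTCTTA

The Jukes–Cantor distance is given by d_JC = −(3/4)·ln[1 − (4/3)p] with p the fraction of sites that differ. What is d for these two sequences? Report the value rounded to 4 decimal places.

0.4019

Mismatches occur at site 1 (T↔C), site 5 (C↔T), site 8 (G↔A), site 13 (A↔T), site 15 (G↔T), site 17 (A↔C), site 21 (C↔T), site 25 (A↔G), site 26 (C↔A), site 32 (A↔T), site 34 (T↔A), site 37 (A↔C), site 41 (G↔T), site 43 (A↔T).
p = 14/45 = 0.311111.
d = −0.75 · ln(1 − (4/3)·0.311111) = −0.75 · ln(0.585185) = −0.75 · (-0.535827) = 0.4019.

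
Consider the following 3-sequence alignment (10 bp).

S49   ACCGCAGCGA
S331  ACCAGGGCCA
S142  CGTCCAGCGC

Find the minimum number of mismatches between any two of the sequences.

4

Pairwise Hamming distances:
  S49 vs S331: 4
  S49 vs S142: 5
  S331 vs S142: 8
The smallest is 4, between S49 and S331.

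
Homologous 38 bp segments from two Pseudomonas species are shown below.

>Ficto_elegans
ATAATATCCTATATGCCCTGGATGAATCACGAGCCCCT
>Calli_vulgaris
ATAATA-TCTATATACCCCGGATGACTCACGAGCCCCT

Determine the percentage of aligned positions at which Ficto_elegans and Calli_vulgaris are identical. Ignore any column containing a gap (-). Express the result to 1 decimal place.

89.2%

Excluding the 1 gap column leaves 37 comparable sites.
Differing sites — 8:C/T; 15:G/A; 19:T/C; 26:A/C.
33 of the 37 comparable sites match, so the percent identity is 33/37 × 100 = 89.2%.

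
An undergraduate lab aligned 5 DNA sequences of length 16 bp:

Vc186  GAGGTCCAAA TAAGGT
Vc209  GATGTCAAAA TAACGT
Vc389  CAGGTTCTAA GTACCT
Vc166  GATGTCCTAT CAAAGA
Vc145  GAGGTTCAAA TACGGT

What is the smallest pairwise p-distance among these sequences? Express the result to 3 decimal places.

0.125

Pairwise Hamming distances:
  Vc186 vs Vc209: 3
  Vc186 vs Vc389: 7
  Vc186 vs Vc166: 6
  Vc186 vs Vc145: 2
  Vc209 vs Vc389: 8
  Vc209 vs Vc166: 6
  Vc209 vs Vc145: 5
  Vc389 vs Vc166: 9
  Vc389 vs Vc145: 7
  Vc166 vs Vc145: 8
The smallest is 2 mismatches, between Vc186 and Vc145; p = 2/16 = 0.125.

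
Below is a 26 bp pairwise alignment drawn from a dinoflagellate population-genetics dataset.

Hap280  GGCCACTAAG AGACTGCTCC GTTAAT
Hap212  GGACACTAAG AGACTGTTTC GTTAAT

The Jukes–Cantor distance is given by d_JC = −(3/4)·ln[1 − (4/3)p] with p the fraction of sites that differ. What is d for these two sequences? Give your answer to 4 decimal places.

The sequences differ at positions 3 (C/A), 17 (C/T), 19 (C/T).
p = 3/26 = 0.115385.
d = −0.75 · ln(1 − (4/3)·0.115385) = −0.75 · ln(0.846153) = −0.75 · (-0.167055) = 0.1253.

0.1253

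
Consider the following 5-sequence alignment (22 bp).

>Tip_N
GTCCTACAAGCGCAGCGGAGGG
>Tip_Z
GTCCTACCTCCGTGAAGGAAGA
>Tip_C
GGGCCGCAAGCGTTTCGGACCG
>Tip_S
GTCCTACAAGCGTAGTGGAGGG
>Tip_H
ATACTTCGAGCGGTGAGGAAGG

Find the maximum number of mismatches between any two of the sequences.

13

Pairwise Hamming distances:
  Tip_N vs Tip_Z: 9
  Tip_N vs Tip_C: 9
  Tip_N vs Tip_S: 2
  Tip_N vs Tip_H: 8
  Tip_Z vs Tip_C: 13
  Tip_Z vs Tip_S: 8
  Tip_Z vs Tip_H: 10
  Tip_C vs Tip_S: 9
  Tip_C vs Tip_H: 11
  Tip_S vs Tip_H: 8
The largest is 13, between Tip_Z and Tip_C.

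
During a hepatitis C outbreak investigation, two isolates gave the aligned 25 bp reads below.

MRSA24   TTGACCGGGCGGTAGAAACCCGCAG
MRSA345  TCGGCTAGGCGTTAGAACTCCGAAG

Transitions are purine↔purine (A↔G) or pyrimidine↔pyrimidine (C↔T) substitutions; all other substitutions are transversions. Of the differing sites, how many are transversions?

Differing sites — 2:T/C (Ti); 4:A/G (Ti); 6:C/T (Ti); 7:G/A (Ti); 12:G/T (Tv); 18:A/C (Tv); 19:C/T (Ti); 23:C/A (Tv).
Of the 8 differences, 5 transitions and 3 transversions, so the answer is 3.

3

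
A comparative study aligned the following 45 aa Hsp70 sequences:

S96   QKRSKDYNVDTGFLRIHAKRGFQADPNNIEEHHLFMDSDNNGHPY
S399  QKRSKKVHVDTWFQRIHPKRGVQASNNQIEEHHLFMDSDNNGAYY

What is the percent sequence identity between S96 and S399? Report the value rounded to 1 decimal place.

Mismatches occur at site 6 (D/K), site 7 (Y/V), site 8 (N/H), site 12 (G/W), site 14 (L/Q), site 18 (A/P), site 22 (F/V), site 25 (D/S), site 26 (P/N), site 28 (N/Q), site 43 (H/A), site 44 (P/Y).
33 of the 45 sites match, so the percent identity is 33/45 × 100 = 73.3%.

73.3%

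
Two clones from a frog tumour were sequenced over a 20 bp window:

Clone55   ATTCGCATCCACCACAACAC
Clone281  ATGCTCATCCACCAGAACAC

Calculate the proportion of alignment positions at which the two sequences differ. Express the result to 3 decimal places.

0.150

Differing sites — 3:T/G; 5:G/T; 15:C/G.
There are 3 differences over 20 sites, so p = 3/20 = 0.150.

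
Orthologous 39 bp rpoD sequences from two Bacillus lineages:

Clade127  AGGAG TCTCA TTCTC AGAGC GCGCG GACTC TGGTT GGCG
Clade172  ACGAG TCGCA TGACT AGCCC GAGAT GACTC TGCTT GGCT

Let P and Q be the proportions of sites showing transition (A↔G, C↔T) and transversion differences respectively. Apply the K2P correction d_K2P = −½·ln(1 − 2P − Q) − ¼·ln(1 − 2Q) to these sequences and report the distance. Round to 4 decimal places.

Mismatches occur at site 2 (G/C, transversion), site 8 (T/G, transversion), site 12 (T/G, transversion), site 13 (C/A, transversion), site 14 (T/C, transition), site 15 (C/T, transition), site 18 (A/C, transversion), site 19 (G/C, transversion), site 22 (C/A, transversion), site 24 (C/A, transversion), site 25 (G/T, transversion), site 33 (G/C, transversion), site 39 (G/T, transversion).
Of the 13 differences, 2 transitions and 11 transversions over 39 sites: P = 2/39 = 0.051282, Q = 11/39 = 0.282051.
d = −0.5·ln(0.615385) − 0.25·ln(0.435898) = −0.5·(-0.485507) − 0.25·(-0.830347) = 0.4503.

0.4503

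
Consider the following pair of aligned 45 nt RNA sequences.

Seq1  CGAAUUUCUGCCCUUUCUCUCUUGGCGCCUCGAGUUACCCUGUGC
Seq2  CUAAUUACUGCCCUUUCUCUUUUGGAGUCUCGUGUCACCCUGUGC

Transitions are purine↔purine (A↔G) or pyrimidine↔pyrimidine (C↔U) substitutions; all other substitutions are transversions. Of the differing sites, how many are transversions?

4

The sequences differ at positions 2 (G/U, transversion), 7 (U/A, transversion), 21 (C/U, transition), 26 (C/A, transversion), 28 (C/U, transition), 33 (A/U, transversion), 36 (U/C, transition).
Of the 7 differences, 3 transitions and 4 transversions, so the answer is 4.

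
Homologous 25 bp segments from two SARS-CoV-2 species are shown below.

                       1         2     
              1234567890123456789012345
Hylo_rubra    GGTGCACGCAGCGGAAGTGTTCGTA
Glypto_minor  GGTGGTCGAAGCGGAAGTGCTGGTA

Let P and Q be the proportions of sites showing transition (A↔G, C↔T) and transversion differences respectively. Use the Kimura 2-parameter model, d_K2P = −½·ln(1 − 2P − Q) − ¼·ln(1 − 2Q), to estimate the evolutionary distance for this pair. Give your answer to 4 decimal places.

0.2336

Differing sites — 5:C/G (Tv); 6:A/T (Tv); 9:C/A (Tv); 20:T/C (Ti); 22:C/G (Tv).
Of the 5 differences, 1 transition and 4 transversions over 25 sites: P = 1/25 = 0.040000, Q = 4/25 = 0.160000.
d = −0.5·ln(0.760000) − 0.25·ln(0.680000) = −0.5·(-0.274437) − 0.25·(-0.385662) = 0.2336.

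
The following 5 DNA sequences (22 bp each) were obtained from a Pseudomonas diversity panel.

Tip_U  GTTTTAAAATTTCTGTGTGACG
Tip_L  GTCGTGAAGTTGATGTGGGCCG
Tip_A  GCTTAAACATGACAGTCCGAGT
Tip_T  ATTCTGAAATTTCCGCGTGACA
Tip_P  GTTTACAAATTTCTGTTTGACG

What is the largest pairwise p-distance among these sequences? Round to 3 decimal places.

0.727

Pairwise Hamming distances:
  Tip_U vs Tip_L: 8
  Tip_U vs Tip_A: 10
  Tip_U vs Tip_T: 6
  Tip_U vs Tip_P: 3
  Tip_L vs Tip_A: 16
  Tip_L vs Tip_T: 11
  Tip_L vs Tip_P: 10
  Tip_A vs Tip_T: 14
  Tip_A vs Tip_P: 10
  Tip_T vs Tip_P: 8
The largest is 16 mismatches, between Tip_L and Tip_A; p = 16/22 = 0.727.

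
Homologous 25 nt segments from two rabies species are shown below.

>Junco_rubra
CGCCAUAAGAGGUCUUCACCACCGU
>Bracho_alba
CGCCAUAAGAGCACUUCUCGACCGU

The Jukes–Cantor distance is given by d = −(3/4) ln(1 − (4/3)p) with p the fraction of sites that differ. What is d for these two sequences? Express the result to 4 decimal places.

0.1800

Differing sites — 12:G/C; 13:U/A; 18:A/U; 20:C/G.
p = 4/25 = 0.160000.
d = −0.75 · ln(1 − (4/3)·0.160000) = −0.75 · ln(0.786667) = −0.75 · (-0.239950) = 0.1800.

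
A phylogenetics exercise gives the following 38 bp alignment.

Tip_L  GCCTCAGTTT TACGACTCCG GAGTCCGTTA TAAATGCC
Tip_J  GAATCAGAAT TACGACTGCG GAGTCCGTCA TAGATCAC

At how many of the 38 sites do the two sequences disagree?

The sequences differ at positions 2 (C/A), 3 (C/A), 8 (T/A), 9 (T/A), 18 (C/G), 29 (T/C), 33 (A/G), 36 (G/C), 37 (C/A).
That gives 9 mismatches out of 38 aligned sites, so the Hamming distance is 9.

9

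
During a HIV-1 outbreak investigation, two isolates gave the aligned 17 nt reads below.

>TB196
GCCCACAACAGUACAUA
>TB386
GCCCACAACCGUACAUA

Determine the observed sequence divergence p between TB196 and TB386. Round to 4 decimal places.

0.0588

A single mismatch occurs at site 10 (A→C).
There are 1 differences over 17 sites, so p = 1/17 = 0.0588.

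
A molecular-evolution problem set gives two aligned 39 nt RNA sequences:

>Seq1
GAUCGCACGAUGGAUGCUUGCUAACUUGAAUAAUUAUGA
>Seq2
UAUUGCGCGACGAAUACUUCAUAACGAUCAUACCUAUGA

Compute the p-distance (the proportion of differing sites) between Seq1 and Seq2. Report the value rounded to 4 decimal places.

Differing sites — 1:G/U; 4:C/U; 7:A/G; 11:U/C; 13:G/A; 16:G/A; 20:G/C; 21:C/A; 26:U/G; 27:U/A; 28:G/U; 29:A/C; 33:A/C; 34:U/C.
There are 14 differences over 39 sites, so p = 14/39 = 0.3590.

0.3590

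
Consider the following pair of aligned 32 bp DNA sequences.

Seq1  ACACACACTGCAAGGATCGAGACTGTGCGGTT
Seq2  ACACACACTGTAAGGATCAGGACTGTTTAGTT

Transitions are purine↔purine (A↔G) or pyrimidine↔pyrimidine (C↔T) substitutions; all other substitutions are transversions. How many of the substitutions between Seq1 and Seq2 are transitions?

5

Differing sites — 11:C/T (Ti); 19:G/A (Ti); 20:A/G (Ti); 27:G/T (Tv); 28:C/T (Ti); 29:G/A (Ti).
Of the 6 differences, 5 transitions and 1 transversion, so the answer is 5.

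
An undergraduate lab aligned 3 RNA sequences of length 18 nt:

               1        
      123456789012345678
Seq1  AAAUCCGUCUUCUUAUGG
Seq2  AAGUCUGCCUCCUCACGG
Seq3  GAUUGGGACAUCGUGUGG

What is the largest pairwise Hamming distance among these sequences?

11

Pairwise Hamming distances:
  Seq1 vs Seq2: 6
  Seq1 vs Seq3: 8
  Seq2 vs Seq3: 11
The largest is 11, between Seq2 and Seq3.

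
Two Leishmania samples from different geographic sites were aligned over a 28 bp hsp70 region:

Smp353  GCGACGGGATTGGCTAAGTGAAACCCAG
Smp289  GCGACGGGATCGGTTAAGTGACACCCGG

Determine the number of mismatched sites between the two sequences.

The sequences differ at positions 11 (T/C), 14 (C/T), 22 (A/C), 27 (A/G).
That gives 4 mismatches out of 28 aligned sites, so the Hamming distance is 4.

4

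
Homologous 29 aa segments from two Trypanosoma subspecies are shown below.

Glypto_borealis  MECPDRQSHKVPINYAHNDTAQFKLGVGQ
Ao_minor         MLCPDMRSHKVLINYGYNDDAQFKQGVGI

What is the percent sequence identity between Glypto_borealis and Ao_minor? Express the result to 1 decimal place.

69.0%

Differing sites — 2:E/L; 6:R/M; 7:Q/R; 12:P/L; 16:A/G; 17:H/Y; 20:T/D; 25:L/Q; 29:Q/I.
20 of the 29 sites match, so the percent identity is 20/29 × 100 = 69.0%.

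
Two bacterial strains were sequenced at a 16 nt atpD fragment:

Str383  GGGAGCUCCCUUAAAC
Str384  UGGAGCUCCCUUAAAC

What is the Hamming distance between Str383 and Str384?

1

The sequences differ at position 1 (G/U).
That gives 1 mismatch out of 16 aligned sites, so the Hamming distance is 1.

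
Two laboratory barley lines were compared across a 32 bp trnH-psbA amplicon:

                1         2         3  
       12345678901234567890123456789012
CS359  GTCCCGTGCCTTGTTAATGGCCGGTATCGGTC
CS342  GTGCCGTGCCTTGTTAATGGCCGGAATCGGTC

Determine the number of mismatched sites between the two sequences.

2

The sequences differ at positions 3 (C/G), 25 (T/A).
That gives 2 mismatches out of 32 aligned sites, so the Hamming distance is 2.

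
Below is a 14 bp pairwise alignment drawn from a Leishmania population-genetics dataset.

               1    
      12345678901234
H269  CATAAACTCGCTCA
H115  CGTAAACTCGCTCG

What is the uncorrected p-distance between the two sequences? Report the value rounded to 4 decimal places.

0.1429

Mismatches occur at site 2 (A/G), site 14 (A/G).
There are 2 differences over 14 sites, so p = 2/14 = 0.1429.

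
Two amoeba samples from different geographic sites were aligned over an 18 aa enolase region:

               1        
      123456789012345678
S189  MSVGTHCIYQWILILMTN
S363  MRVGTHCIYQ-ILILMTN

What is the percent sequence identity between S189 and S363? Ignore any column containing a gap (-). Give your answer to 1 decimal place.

Excluding the 1 gap column leaves 17 comparable sites.
A single mismatch occurs at site 2 (S/R).
16 of the 17 comparable sites match, so the percent identity is 16/17 × 100 = 94.1%.

94.1%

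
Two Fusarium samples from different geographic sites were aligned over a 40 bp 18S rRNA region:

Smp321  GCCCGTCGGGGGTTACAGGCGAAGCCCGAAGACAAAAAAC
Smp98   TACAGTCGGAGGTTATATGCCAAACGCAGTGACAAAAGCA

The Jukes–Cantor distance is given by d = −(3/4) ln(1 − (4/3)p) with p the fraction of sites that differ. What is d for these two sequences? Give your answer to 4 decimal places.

0.5199

The sequences differ at positions 1 (G/T), 2 (C/A), 4 (C/A), 10 (G/A), 16 (C/T), 18 (G/T), 21 (G/C), 24 (G/A), 26 (C/G), 28 (G/A), 29 (A/G), 30 (A/T), 38 (A/G), 39 (A/C), 40 (C/A).
p = 15/40 = 0.375000.
d = −0.75 · ln(1 − (4/3)·0.375000) = −0.75 · ln(0.500000) = −0.75 · (-0.693147) = 0.5199.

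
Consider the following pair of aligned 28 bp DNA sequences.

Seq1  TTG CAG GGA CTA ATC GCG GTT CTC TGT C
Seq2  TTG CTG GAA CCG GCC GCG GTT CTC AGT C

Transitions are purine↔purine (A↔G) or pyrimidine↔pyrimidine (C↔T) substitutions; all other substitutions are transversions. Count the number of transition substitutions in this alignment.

5

The sequences differ at positions 5 (A/T, transversion), 8 (G/A, transition), 11 (T/C, transition), 12 (A/G, transition), 13 (A/G, transition), 14 (T/C, transition), 25 (T/A, transversion).
Of the 7 differences, 5 transitions and 2 transversions, so the answer is 5.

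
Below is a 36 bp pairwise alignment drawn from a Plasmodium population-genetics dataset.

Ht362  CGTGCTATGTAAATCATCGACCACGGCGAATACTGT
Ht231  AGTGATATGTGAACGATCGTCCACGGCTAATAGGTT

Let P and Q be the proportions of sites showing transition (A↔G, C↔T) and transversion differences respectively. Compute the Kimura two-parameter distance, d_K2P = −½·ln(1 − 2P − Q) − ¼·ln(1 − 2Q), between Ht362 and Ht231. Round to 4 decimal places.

0.3497

The sequences differ at positions 1 (C/A, transversion), 5 (C/A, transversion), 11 (A/G, transition), 14 (T/C, transition), 15 (C/G, transversion), 20 (A/T, transversion), 28 (G/T, transversion), 33 (C/G, transversion), 34 (T/G, transversion), 35 (G/T, transversion).
Of the 10 differences, 2 transitions and 8 transversions over 36 sites: P = 2/36 = 0.055556, Q = 8/36 = 0.222222.
d = −0.5·ln(0.666666) − 0.25·ln(0.555556) = −0.5·(-0.405466) − 0.25·(-0.587786) = 0.3497.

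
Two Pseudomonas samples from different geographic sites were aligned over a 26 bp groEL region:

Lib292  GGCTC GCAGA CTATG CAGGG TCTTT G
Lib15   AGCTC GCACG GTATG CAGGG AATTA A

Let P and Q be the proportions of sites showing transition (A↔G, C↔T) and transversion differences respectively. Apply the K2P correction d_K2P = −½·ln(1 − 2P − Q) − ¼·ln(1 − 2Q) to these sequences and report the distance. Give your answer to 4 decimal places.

Differing sites — 1:G/A (Ti); 9:G/C (Tv); 10:A/G (Ti); 11:C/G (Tv); 21:T/A (Tv); 22:C/A (Tv); 25:T/A (Tv); 26:G/A (Ti).
Of the 8 differences, 3 transitions and 5 transversions over 26 sites: P = 3/26 = 0.115385, Q = 5/26 = 0.192308.
d = −0.5·ln(0.576922) − 0.25·ln(0.615384) = −0.5·(-0.550048) − 0.25·(-0.485509) = 0.3964.

0.3964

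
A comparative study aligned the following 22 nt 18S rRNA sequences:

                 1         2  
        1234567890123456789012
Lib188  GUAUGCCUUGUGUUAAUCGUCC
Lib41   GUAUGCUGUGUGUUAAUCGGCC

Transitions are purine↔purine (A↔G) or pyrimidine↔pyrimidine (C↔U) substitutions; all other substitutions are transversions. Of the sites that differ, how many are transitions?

Mismatches occur at site 7 (C→U, transition), site 8 (U→G, transversion), site 20 (U→G, transversion).
Of the 3 differences, 1 transition and 2 transversions, so the answer is 1.

1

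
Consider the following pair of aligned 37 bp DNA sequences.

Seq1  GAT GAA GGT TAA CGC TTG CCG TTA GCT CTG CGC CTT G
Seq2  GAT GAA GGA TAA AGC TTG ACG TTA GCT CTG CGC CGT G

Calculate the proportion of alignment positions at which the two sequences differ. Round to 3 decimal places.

Differing sites — 9:T/A; 13:C/A; 19:C/A; 35:T/G.
There are 4 differences over 37 sites, so p = 4/37 = 0.108.

0.108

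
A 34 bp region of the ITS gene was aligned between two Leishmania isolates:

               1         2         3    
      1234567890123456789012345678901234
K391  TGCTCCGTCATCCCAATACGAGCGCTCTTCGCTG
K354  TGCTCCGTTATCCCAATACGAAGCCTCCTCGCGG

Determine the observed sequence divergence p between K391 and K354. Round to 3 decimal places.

0.176

Differing sites — 9:C/T; 22:G/A; 23:C/G; 24:G/C; 28:T/C; 33:T/G.
There are 6 differences over 34 sites, so p = 6/34 = 0.176.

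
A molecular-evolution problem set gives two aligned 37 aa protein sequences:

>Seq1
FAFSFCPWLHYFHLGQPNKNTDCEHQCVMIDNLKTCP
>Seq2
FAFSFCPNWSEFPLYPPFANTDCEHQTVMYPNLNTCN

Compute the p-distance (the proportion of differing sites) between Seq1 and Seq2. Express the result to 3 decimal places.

Mismatches occur at site 8 (W→N), site 9 (L→W), site 10 (H→S), site 11 (Y→E), site 13 (H→P), site 15 (G→Y), site 16 (Q→P), site 18 (N→F), site 19 (K→A), site 27 (C→T), site 30 (I→Y), site 31 (D→P), site 34 (K→N), site 37 (P→N).
There are 14 differences over 37 sites, so p = 14/37 = 0.378.

0.378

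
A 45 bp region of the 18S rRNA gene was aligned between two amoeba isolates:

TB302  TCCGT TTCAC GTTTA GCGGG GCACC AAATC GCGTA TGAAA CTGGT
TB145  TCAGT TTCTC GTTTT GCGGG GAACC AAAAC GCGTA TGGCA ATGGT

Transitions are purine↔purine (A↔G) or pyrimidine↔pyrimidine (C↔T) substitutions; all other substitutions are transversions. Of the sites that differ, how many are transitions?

The sequences differ at positions 3 (C/A, transversion), 9 (A/T, transversion), 15 (A/T, transversion), 22 (C/A, transversion), 29 (T/A, transversion), 38 (A/G, transition), 39 (A/C, transversion), 41 (C/A, transversion).
Of the 8 differences, 1 transition and 7 transversions, so the answer is 1.

1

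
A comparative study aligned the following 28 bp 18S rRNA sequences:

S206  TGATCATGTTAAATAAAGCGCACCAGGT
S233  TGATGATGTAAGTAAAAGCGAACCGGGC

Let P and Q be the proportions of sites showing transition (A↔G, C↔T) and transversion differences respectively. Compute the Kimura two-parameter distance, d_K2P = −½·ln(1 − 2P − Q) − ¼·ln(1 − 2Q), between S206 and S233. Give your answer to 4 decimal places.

0.3600

Differing sites — 5:C/G (Tv); 10:T/A (Tv); 12:A/G (Ti); 13:A/T (Tv); 14:T/A (Tv); 21:C/A (Tv); 25:A/G (Ti); 28:T/C (Ti).
Of the 8 differences, 3 transitions and 5 transversions over 28 sites: P = 3/28 = 0.107143, Q = 5/28 = 0.178571.
d = −0.5·ln(0.607143) − 0.25·ln(0.642858) = −0.5·(-0.498991) − 0.25·(-0.441831) = 0.3600.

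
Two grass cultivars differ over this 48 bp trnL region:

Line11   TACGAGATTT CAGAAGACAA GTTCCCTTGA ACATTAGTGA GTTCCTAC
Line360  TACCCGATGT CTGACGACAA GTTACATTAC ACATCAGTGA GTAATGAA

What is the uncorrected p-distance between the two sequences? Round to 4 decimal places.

The sequences differ at positions 4 (G/C), 5 (A/C), 9 (T/G), 12 (A/T), 15 (A/C), 24 (C/A), 26 (C/A), 29 (G/A), 30 (A/C), 35 (T/C), 43 (T/A), 44 (C/A), 45 (C/T), 46 (T/G), 48 (C/A).
There are 15 differences over 48 sites, so p = 15/48 = 0.3125.

0.3125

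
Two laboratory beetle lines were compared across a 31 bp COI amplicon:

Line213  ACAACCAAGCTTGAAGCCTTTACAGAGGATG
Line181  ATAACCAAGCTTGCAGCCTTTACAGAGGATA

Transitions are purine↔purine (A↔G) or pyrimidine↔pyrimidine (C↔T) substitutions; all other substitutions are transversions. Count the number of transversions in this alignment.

Differing sites — 2:C/T (Ti); 14:A/C (Tv); 31:G/A (Ti).
Of the 3 differences, 2 transitions and 1 transversion, so the answer is 1.

1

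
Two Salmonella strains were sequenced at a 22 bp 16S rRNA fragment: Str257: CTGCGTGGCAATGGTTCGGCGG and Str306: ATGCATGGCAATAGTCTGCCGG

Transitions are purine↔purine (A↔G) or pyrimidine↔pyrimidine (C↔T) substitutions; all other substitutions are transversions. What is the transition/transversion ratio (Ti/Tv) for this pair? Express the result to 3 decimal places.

Mismatches occur at site 1 (C→A, transversion), site 5 (G→A, transition), site 13 (G→A, transition), site 16 (T→C, transition), site 17 (C→T, transition), site 19 (G→C, transversion).
Of the 6 differences, 4 transitions and 2 transversions, so Ti/Tv = 4/2 = 2.000.

2.000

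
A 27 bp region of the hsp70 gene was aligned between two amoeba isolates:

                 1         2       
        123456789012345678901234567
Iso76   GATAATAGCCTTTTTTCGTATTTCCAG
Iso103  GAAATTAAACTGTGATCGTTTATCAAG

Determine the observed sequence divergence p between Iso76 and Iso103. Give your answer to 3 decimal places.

Differing sites — 3:T/A; 5:A/T; 8:G/A; 9:C/A; 12:T/G; 14:T/G; 15:T/A; 20:A/T; 22:T/A; 25:C/A.
There are 10 differences over 27 sites, so p = 10/27 = 0.370.

0.370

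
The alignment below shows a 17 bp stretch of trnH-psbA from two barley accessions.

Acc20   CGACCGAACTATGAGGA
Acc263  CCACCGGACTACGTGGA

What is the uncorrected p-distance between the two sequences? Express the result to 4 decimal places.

0.2353

Differing sites — 2:G/C; 7:A/G; 12:T/C; 14:A/T.
There are 4 differences over 17 sites, so p = 4/17 = 0.2353.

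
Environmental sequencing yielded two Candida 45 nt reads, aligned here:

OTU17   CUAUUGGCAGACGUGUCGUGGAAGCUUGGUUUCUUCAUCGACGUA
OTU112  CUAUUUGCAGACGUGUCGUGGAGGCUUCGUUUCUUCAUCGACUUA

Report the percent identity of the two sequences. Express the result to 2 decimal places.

Mismatches occur at site 6 (G→U), site 23 (A→G), site 28 (G→C), site 43 (G→U).
41 of the 45 sites match, so the percent identity is 41/45 × 100 = 91.11%.

91.11%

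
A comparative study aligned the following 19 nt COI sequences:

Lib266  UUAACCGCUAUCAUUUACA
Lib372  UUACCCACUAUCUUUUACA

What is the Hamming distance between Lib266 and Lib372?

3

The sequences differ at positions 4 (A/C), 7 (G/A), 13 (A/U).
That gives 3 mismatches out of 19 aligned sites, so the Hamming distance is 3.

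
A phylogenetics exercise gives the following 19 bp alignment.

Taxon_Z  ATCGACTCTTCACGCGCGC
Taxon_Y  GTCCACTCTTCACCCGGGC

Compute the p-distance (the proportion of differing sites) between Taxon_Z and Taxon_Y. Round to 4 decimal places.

0.2105

The sequences differ at positions 1 (A/G), 4 (G/C), 14 (G/C), 17 (C/G).
There are 4 differences over 19 sites, so p = 4/19 = 0.2105.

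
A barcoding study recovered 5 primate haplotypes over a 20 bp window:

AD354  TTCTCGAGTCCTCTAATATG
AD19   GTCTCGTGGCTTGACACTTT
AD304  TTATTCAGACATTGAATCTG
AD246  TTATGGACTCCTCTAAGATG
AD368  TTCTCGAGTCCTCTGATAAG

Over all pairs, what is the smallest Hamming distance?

2

Pairwise Hamming distances:
  AD354 vs AD19: 10
  AD354 vs AD304: 8
  AD354 vs AD246: 4
  AD354 vs AD368: 2
  AD19 vs AD304: 13
  AD19 vs AD246: 13
  AD19 vs AD368: 11
  AD304 vs AD246: 9
  AD304 vs AD368: 10
  AD246 vs AD368: 6
The smallest is 2, between AD354 and AD368.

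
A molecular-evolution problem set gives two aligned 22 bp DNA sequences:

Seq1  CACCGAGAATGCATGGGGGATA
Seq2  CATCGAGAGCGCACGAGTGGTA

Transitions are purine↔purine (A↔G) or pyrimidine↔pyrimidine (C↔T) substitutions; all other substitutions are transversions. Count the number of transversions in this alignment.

Mismatches occur at site 3 (C/T, transition), site 9 (A/G, transition), site 10 (T/C, transition), site 14 (T/C, transition), site 16 (G/A, transition), site 18 (G/T, transversion), site 20 (A/G, transition).
Of the 7 differences, 6 transitions and 1 transversion, so the answer is 1.

1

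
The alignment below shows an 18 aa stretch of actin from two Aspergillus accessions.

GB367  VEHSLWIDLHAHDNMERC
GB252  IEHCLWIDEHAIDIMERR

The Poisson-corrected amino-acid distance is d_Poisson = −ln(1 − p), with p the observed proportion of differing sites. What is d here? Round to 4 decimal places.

Mismatches occur at site 1 (V↔I), site 4 (S↔C), site 9 (L↔E), site 12 (H↔I), site 14 (N↔I), site 18 (C↔R).
p = 6/18 = 0.333333.
d = −ln(1 − 0.333333) = −ln(0.666667) = 0.4055.

0.4055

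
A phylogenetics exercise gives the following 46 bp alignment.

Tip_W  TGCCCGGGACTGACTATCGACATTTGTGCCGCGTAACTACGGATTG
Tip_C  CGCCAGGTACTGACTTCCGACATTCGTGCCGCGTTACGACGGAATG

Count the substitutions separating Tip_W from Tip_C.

9

Mismatches occur at site 1 (T↔C), site 5 (C↔A), site 8 (G↔T), site 16 (A↔T), site 17 (T↔C), site 25 (T↔C), site 35 (A↔T), site 38 (T↔G), site 44 (T↔A).
That gives 9 mismatches out of 46 aligned sites, so the Hamming distance is 9.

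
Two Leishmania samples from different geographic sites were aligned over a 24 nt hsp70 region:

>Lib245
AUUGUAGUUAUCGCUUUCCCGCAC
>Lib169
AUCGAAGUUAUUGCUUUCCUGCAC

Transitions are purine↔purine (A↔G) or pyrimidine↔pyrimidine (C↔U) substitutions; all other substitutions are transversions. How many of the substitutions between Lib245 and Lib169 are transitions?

3

The sequences differ at positions 3 (U/C, transition), 5 (U/A, transversion), 12 (C/U, transition), 20 (C/U, transition).
Of the 4 differences, 3 transitions and 1 transversion, so the answer is 3.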